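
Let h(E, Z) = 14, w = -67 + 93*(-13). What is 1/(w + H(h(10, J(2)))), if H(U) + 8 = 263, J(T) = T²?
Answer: -1/1021 ≈ -0.00097943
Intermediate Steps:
w = -1276 (w = -67 - 1209 = -1276)
H(U) = 255 (H(U) = -8 + 263 = 255)
1/(w + H(h(10, J(2)))) = 1/(-1276 + 255) = 1/(-1021) = -1/1021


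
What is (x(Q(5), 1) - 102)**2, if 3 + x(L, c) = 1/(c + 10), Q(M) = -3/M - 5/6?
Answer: 1331716/121 ≈ 11006.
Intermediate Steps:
Q(M) = -5/6 - 3/M (Q(M) = -3/M - 5*1/6 = -3/M - 5/6 = -5/6 - 3/M)
x(L, c) = -3 + 1/(10 + c) (x(L, c) = -3 + 1/(c + 10) = -3 + 1/(10 + c))
(x(Q(5), 1) - 102)**2 = ((-29 - 3*1)/(10 + 1) - 102)**2 = ((-29 - 3)/11 - 102)**2 = ((1/11)*(-32) - 102)**2 = (-32/11 - 102)**2 = (-1154/11)**2 = 1331716/121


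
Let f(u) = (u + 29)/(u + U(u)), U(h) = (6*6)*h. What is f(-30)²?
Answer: 1/1232100 ≈ 8.1162e-7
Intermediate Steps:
U(h) = 36*h
f(u) = (29 + u)/(37*u) (f(u) = (u + 29)/(u + 36*u) = (29 + u)/((37*u)) = (29 + u)*(1/(37*u)) = (29 + u)/(37*u))
f(-30)² = ((1/37)*(29 - 30)/(-30))² = ((1/37)*(-1/30)*(-1))² = (1/1110)² = 1/1232100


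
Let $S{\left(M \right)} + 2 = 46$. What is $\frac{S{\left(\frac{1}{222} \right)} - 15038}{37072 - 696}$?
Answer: $- \frac{7497}{18188} \approx -0.41219$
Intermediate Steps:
$S{\left(M \right)} = 44$ ($S{\left(M \right)} = -2 + 46 = 44$)
$\frac{S{\left(\frac{1}{222} \right)} - 15038}{37072 - 696} = \frac{44 - 15038}{37072 - 696} = - \frac{14994}{36376} = \left(-14994\right) \frac{1}{36376} = - \frac{7497}{18188}$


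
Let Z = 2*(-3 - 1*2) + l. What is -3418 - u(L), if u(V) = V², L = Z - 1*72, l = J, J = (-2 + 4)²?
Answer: -9502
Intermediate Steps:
J = 4 (J = 2² = 4)
l = 4
Z = -6 (Z = 2*(-3 - 1*2) + 4 = 2*(-3 - 2) + 4 = 2*(-5) + 4 = -10 + 4 = -6)
L = -78 (L = -6 - 1*72 = -6 - 72 = -78)
-3418 - u(L) = -3418 - 1*(-78)² = -3418 - 1*6084 = -3418 - 6084 = -9502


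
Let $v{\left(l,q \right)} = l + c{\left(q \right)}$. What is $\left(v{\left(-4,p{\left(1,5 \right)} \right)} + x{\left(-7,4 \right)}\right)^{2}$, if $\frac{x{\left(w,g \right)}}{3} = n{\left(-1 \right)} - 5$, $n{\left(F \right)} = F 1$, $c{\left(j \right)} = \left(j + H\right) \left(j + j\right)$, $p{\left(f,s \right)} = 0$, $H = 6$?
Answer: $484$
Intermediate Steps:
$c{\left(j \right)} = 2 j \left(6 + j\right)$ ($c{\left(j \right)} = \left(j + 6\right) \left(j + j\right) = \left(6 + j\right) 2 j = 2 j \left(6 + j\right)$)
$n{\left(F \right)} = F$
$x{\left(w,g \right)} = -18$ ($x{\left(w,g \right)} = 3 \left(-1 - 5\right) = 3 \left(-6\right) = -18$)
$v{\left(l,q \right)} = l + 2 q \left(6 + q\right)$
$\left(v{\left(-4,p{\left(1,5 \right)} \right)} + x{\left(-7,4 \right)}\right)^{2} = \left(\left(-4 + 2 \cdot 0 \left(6 + 0\right)\right) - 18\right)^{2} = \left(\left(-4 + 2 \cdot 0 \cdot 6\right) - 18\right)^{2} = \left(\left(-4 + 0\right) - 18\right)^{2} = \left(-4 - 18\right)^{2} = \left(-22\right)^{2} = 484$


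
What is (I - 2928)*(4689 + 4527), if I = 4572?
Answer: 15151104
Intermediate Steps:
(I - 2928)*(4689 + 4527) = (4572 - 2928)*(4689 + 4527) = 1644*9216 = 15151104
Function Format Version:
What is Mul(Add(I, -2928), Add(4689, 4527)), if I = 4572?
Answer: 15151104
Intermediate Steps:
Mul(Add(I, -2928), Add(4689, 4527)) = Mul(Add(4572, -2928), Add(4689, 4527)) = Mul(1644, 9216) = 15151104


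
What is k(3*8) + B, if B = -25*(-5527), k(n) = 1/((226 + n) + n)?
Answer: 37859951/274 ≈ 1.3818e+5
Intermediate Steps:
k(n) = 1/(226 + 2*n)
B = 138175
k(3*8) + B = 1/(2*(113 + 3*8)) + 138175 = 1/(2*(113 + 24)) + 138175 = (½)/137 + 138175 = (½)*(1/137) + 138175 = 1/274 + 138175 = 37859951/274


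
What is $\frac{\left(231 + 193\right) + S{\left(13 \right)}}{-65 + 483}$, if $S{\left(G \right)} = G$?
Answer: $\frac{23}{22} \approx 1.0455$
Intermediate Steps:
$\frac{\left(231 + 193\right) + S{\left(13 \right)}}{-65 + 483} = \frac{\left(231 + 193\right) + 13}{-65 + 483} = \frac{424 + 13}{418} = 437 \cdot \frac{1}{418} = \frac{23}{22}$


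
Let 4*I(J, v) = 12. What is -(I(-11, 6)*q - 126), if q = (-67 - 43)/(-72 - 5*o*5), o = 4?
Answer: 10671/86 ≈ 124.08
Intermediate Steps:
I(J, v) = 3 (I(J, v) = (¼)*12 = 3)
q = 55/86 (q = (-67 - 43)/(-72 - 5*4*5) = -110/(-72 - 20*5) = -110/(-72 - 100) = -110/(-172) = -110*(-1/172) = 55/86 ≈ 0.63953)
-(I(-11, 6)*q - 126) = -(3*(55/86) - 126) = -(165/86 - 126) = -1*(-10671/86) = 10671/86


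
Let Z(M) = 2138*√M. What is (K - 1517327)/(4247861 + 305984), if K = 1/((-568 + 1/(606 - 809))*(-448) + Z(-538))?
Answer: (-94077308654*√538 + 11197144943011*I)/(9107690*(-3689760*I + 31001*√538)) ≈ -0.33320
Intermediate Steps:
K = 1/(7379520/29 + 2138*I*√538) (K = 1/((-568 + 1/(606 - 809))*(-448) + 2138*√(-538)) = 1/((-568 + 1/(-203))*(-448) + 2138*(I*√538)) = 1/((-568 - 1/203)*(-448) + 2138*I*√538) = 1/(-115305/203*(-448) + 2138*I*√538) = 1/(7379520/29 + 2138*I*√538) ≈ 3.786e-6 - 7.3782e-7*I)
(K - 1517327)/(4247861 + 305984) = ((26750760/7065690107069 - 899029*I*√538/28262760428276) - 1517327)/(4247861 + 305984) = (-10720962373061933803/7065690107069 - 899029*I*√538/28262760428276)/4553845 = (-10720962373061933803/7065690107069 - 899029*I*√538/28262760428276)*(1/4553845) = -10720962373061933803/32176057565625630305 - 899029*I*√538/128704230262502521220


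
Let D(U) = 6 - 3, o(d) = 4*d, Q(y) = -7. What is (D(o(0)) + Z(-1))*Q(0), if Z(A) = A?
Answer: -14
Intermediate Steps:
D(U) = 3
(D(o(0)) + Z(-1))*Q(0) = (3 - 1)*(-7) = 2*(-7) = -14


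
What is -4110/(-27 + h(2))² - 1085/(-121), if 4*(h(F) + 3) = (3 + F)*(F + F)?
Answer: 36163/15125 ≈ 2.3909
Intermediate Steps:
h(F) = -3 + F*(3 + F)/2 (h(F) = -3 + ((3 + F)*(F + F))/4 = -3 + ((3 + F)*(2*F))/4 = -3 + (2*F*(3 + F))/4 = -3 + F*(3 + F)/2)
-4110/(-27 + h(2))² - 1085/(-121) = -4110/(-27 + (-3 + (½)*2² + (3/2)*2))² - 1085/(-121) = -4110/(-27 + (-3 + (½)*4 + 3))² - 1085*(-1/121) = -4110/(-27 + (-3 + 2 + 3))² + 1085/121 = -4110/(-27 + 2)² + 1085/121 = -4110/((-25)²) + 1085/121 = -4110/625 + 1085/121 = -4110*1/625 + 1085/121 = -822/125 + 1085/121 = 36163/15125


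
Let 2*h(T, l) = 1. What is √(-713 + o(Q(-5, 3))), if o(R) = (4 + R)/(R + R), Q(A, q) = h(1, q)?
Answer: I*√2834/2 ≈ 26.618*I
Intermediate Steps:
h(T, l) = ½ (h(T, l) = (½)*1 = ½)
Q(A, q) = ½
o(R) = (4 + R)/(2*R) (o(R) = (4 + R)/((2*R)) = (4 + R)*(1/(2*R)) = (4 + R)/(2*R))
√(-713 + o(Q(-5, 3))) = √(-713 + (4 + ½)/(2*(½))) = √(-713 + (½)*2*(9/2)) = √(-713 + 9/2) = √(-1417/2) = I*√2834/2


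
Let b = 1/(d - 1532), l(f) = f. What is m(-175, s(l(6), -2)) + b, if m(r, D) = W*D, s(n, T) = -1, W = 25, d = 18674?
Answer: -428549/17142 ≈ -25.000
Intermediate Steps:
b = 1/17142 (b = 1/(18674 - 1532) = 1/17142 ≈ 5.8336e-5)
m(r, D) = 25*D
m(-175, s(l(6), -2)) + b = 25*(-1) + 1/17142 = -25 + 1/17142 = -428549/17142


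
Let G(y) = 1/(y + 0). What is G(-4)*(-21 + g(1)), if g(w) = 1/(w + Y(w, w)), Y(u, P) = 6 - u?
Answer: 125/24 ≈ 5.2083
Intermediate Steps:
g(w) = 1/6 (g(w) = 1/(w + (6 - w)) = 1/6)
G(y) = 1/y
G(-4)*(-21 + g(1)) = (-21 + 1/6)/(-4) = -1/4*(-125/6) = 125/24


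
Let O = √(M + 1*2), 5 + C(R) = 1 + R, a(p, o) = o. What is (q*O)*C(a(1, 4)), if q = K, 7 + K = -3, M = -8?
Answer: 0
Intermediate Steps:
K = -10 (K = -7 - 3 = -10)
C(R) = -4 + R (C(R) = -5 + (1 + R) = -4 + R)
q = -10
O = I*√6 (O = √(-8 + 1*2) = √(-8 + 2) = √(-6) = I*√6 ≈ 2.4495*I)
(q*O)*C(a(1, 4)) = (-10*I*√6)*(-4 + 4) = -10*I*√6*0 = 0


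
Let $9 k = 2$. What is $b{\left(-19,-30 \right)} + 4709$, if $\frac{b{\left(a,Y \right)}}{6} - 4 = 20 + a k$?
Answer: $\frac{14483}{3} \approx 4827.7$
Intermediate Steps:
$k = \frac{2}{9}$ ($k = \frac{1}{9} \cdot 2 = \frac{2}{9} \approx 0.22222$)
$b{\left(a,Y \right)} = 144 + \frac{4 a}{3}$ ($b{\left(a,Y \right)} = 24 + 6 \left(20 + a \frac{2}{9}\right) = 24 + 6 \left(20 + \frac{2 a}{9}\right) = 24 + \left(120 + \frac{4 a}{3}\right) = 144 + \frac{4 a}{3}$)
$b{\left(-19,-30 \right)} + 4709 = \left(144 + \frac{4}{3} \left(-19\right)\right) + 4709 = \left(144 - \frac{76}{3}\right) + 4709 = \frac{356}{3} + 4709 = \frac{14483}{3}$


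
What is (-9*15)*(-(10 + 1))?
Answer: 1485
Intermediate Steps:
(-9*15)*(-(10 + 1)) = -(-135)*11 = -135*(-11) = 1485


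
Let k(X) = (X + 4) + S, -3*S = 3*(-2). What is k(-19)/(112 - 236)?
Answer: 13/124 ≈ 0.10484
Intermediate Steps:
S = 2 (S = -(-2) = -⅓*(-6) = 2)
k(X) = 6 + X (k(X) = (X + 4) + 2 = (4 + X) + 2 = 6 + X)
k(-19)/(112 - 236) = (6 - 19)/(112 - 236) = -13/(-124) = -13*(-1/124) = 13/124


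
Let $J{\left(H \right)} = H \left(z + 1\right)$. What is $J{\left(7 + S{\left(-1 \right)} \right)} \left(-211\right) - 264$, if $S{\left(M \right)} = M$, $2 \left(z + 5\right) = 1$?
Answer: $4167$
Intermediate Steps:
$z = - \frac{9}{2}$ ($z = -5 + \frac{1}{2} \cdot 1 = -5 + \frac{1}{2} = - \frac{9}{2} \approx -4.5$)
$J{\left(H \right)} = - \frac{7 H}{2}$ ($J{\left(H \right)} = H \left(- \frac{9}{2} + 1\right) = H \left(- \frac{7}{2}\right) = - \frac{7 H}{2}$)
$J{\left(7 + S{\left(-1 \right)} \right)} \left(-211\right) - 264 = - \frac{7 \left(7 - 1\right)}{2} \left(-211\right) - 264 = \left(- \frac{7}{2}\right) 6 \left(-211\right) - 264 = \left(-21\right) \left(-211\right) - 264 = 4431 - 264 = 4167$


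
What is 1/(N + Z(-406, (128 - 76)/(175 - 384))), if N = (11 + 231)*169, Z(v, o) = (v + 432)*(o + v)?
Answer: 209/6340126 ≈ 3.2965e-5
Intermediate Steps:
Z(v, o) = (432 + v)*(o + v)
N = 40898 (N = 242*169 = 40898)
1/(N + Z(-406, (128 - 76)/(175 - 384))) = 1/(40898 + ((-406)**2 + 432*((128 - 76)/(175 - 384)) + 432*(-406) + ((128 - 76)/(175 - 384))*(-406))) = 1/(40898 + (164836 + 432*(52/(-209)) - 175392 + (52/(-209))*(-406))) = 1/(40898 + (164836 + 432*(52*(-1/209)) - 175392 + (52*(-1/209))*(-406))) = 1/(40898 + (164836 + 432*(-52/209) - 175392 - 52/209*(-406))) = 1/(40898 + (164836 - 22464/209 - 175392 + 21112/209)) = 1/(40898 - 2207556/209) = 1/(6340126/209) = 209/6340126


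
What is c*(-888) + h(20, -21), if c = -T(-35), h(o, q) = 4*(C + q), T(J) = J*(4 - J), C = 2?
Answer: -1212196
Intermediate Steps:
h(o, q) = 8 + 4*q (h(o, q) = 4*(2 + q) = 8 + 4*q)
c = 1365 (c = -(-35)*(4 - 1*(-35)) = -(-35)*(4 + 35) = -(-35)*39 = -1*(-1365) = 1365)
c*(-888) + h(20, -21) = 1365*(-888) + (8 + 4*(-21)) = -1212120 + (8 - 84) = -1212120 - 76 = -1212196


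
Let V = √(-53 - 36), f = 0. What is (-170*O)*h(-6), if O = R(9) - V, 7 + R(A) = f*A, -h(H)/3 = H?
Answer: 21420 + 3060*I*√89 ≈ 21420.0 + 28868.0*I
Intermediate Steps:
h(H) = -3*H
V = I*√89 (V = √(-89) = I*√89 ≈ 9.434*I)
R(A) = -7 (R(A) = -7 + 0*A = -7 + 0 = -7)
O = -7 - I*√89 ≈ -7.0 - 9.434*I
(-170*O)*h(-6) = (-170*(-7 - I*√89))*(-3*(-6)) = (1190 + 170*I*√89)*18 = 21420 + 3060*I*√89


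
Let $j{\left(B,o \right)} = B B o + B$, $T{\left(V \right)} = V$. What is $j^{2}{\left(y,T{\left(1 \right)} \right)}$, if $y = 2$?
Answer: $36$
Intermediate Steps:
$j{\left(B,o \right)} = B + o B^{2}$ ($j{\left(B,o \right)} = B^{2} o + B = o B^{2} + B = B + o B^{2}$)
$j^{2}{\left(y,T{\left(1 \right)} \right)} = \left(2 \left(1 + 2 \cdot 1\right)\right)^{2} = \left(2 \left(1 + 2\right)\right)^{2} = \left(2 \cdot 3\right)^{2} = 6^{2} = 36$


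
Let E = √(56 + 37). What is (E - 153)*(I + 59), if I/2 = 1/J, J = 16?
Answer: -72369/8 + 473*√93/8 ≈ -8475.9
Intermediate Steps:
E = √93 ≈ 9.6436
I = ⅛ (I = 2/16 = 2*(1/16) = ⅛ ≈ 0.12500)
(E - 153)*(I + 59) = (√93 - 153)*(⅛ + 59) = (-153 + √93)*(473/8) = -72369/8 + 473*√93/8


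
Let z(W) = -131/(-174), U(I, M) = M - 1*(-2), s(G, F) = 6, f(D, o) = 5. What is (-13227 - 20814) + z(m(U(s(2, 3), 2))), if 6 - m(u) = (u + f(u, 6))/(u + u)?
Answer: -5923003/174 ≈ -34040.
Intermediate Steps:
U(I, M) = 2 + M (U(I, M) = M + 2 = 2 + M)
m(u) = 6 - (5 + u)/(2*u) (m(u) = 6 - (u + 5)/(u + u) = 6 - (5 + u)/(2*u))
z(W) = 131/174 (z(W) = -131*(-1/174) = 131/174)
(-13227 - 20814) + z(m(U(s(2, 3), 2))) = (-13227 - 20814) + 131/174 = -34041 + 131/174 = -5923003/174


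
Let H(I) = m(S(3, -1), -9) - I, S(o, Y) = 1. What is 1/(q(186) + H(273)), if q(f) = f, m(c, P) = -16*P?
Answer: 1/57 ≈ 0.017544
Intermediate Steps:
H(I) = 144 - I (H(I) = -16*(-9) - I = 144 - I)
1/(q(186) + H(273)) = 1/(186 + (144 - 1*273)) = 1/(186 + (144 - 273)) = 1/(186 - 129) = 1/57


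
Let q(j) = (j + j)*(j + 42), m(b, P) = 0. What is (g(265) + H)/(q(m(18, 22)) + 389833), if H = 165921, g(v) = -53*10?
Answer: 165391/389833 ≈ 0.42426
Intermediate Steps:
g(v) = -530
q(j) = 2*j*(42 + j) (q(j) = (2*j)*(42 + j) = 2*j*(42 + j))
(g(265) + H)/(q(m(18, 22)) + 389833) = (-530 + 165921)/(2*0*(42 + 0) + 389833) = 165391/(2*0*42 + 389833) = 165391/(0 + 389833) = 165391/389833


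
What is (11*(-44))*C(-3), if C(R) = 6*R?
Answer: 8712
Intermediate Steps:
(11*(-44))*C(-3) = (11*(-44))*(6*(-3)) = -484*(-18) = 8712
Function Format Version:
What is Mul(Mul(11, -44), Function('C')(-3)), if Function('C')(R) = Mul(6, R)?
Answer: 8712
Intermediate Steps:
Mul(Mul(11, -44), Function('C')(-3)) = Mul(Mul(11, -44), Mul(6, -3)) = Mul(-484, -18) = 8712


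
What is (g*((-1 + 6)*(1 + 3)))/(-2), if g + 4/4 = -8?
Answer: 90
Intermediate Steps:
g = -9 (g = -1 - 8 = -9)
(g*((-1 + 6)*(1 + 3)))/(-2) = -9*(-1 + 6)*(1 + 3)/(-2) = -45*4*(-½) = -9*20*(-½) = -180*(-½) = 90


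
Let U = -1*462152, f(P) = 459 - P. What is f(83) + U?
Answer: -461776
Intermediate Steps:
U = -462152
f(83) + U = (459 - 1*83) - 462152 = (459 - 83) - 462152 = 376 - 462152 = -461776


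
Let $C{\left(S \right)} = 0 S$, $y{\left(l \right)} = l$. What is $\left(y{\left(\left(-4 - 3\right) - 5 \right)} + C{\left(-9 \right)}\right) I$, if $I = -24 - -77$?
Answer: $-636$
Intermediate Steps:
$C{\left(S \right)} = 0$
$I = 53$ ($I = -24 + 77 = 53$)
$\left(y{\left(\left(-4 - 3\right) - 5 \right)} + C{\left(-9 \right)}\right) I = \left(\left(\left(-4 - 3\right) - 5\right) + 0\right) 53 = \left(\left(-7 - 5\right) + 0\right) 53 = \left(-12 + 0\right) 53 = \left(-12\right) 53 = -636$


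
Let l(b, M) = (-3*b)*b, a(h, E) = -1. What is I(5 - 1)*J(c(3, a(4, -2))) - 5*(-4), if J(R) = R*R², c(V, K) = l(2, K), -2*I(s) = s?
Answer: 3476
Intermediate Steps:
I(s) = -s/2
l(b, M) = -3*b²
c(V, K) = -12 (c(V, K) = -3*2² = -3*4 = -12)
J(R) = R³
I(5 - 1)*J(c(3, a(4, -2))) - 5*(-4) = -(5 - 1)/2*(-12)³ - 5*(-4) = -½*4*(-1728) + 20 = -2*(-1728) + 20 = 3456 + 20 = 3476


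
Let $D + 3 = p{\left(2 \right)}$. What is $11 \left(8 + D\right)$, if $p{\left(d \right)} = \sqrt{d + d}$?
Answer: $77$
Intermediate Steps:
$p{\left(d \right)} = \sqrt{2} \sqrt{d}$ ($p{\left(d \right)} = \sqrt{2 d} = \sqrt{2} \sqrt{d}$)
$D = -1$ ($D = -3 + \sqrt{2} \sqrt{2} = -3 + 2 = -1$)
$11 \left(8 + D\right) = 11 \left(8 - 1\right) = 11 \cdot 7 = 77$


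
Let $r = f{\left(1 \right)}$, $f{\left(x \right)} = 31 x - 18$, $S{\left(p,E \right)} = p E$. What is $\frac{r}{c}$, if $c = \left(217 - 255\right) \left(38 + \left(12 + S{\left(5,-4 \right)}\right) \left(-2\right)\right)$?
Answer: $- \frac{13}{2052} \approx -0.0063353$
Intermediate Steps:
$S{\left(p,E \right)} = E p$
$f{\left(x \right)} = -18 + 31 x$
$r = 13$ ($r = -18 + 31 \cdot 1 = -18 + 31 = 13$)
$c = -2052$ ($c = \left(217 - 255\right) \left(38 + \left(12 - 20\right) \left(-2\right)\right) = - 38 \left(38 + \left(12 - 20\right) \left(-2\right)\right) = - 38 \left(38 - -16\right) = - 38 \left(38 + 16\right) = \left(-38\right) 54 = -2052$)
$\frac{r}{c} = \frac{13}{-2052} = 13 \left(- \frac{1}{2052}\right) = - \frac{13}{2052}$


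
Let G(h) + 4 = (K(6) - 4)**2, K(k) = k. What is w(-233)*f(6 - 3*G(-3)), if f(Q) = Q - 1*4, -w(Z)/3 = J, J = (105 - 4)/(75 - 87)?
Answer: 101/2 ≈ 50.500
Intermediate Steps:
G(h) = 0 (G(h) = -4 + (6 - 4)**2 = -4 + 2**2 = -4 + 4 = 0)
J = -101/12 (J = 101/(-12) = 101*(-1/12) = -101/12 ≈ -8.4167)
w(Z) = 101/4 (w(Z) = -3*(-101/12) = 101/4)
f(Q) = -4 + Q (f(Q) = Q - 4 = -4 + Q)
w(-233)*f(6 - 3*G(-3)) = 101*(-4 + (6 - 3*0))/4 = 101*(-4 + (6 + 0))/4 = 101*(-4 + 6)/4 = (101/4)*2 = 101/2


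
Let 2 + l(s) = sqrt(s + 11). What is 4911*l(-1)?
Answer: -9822 + 4911*sqrt(10) ≈ 5707.9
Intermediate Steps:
l(s) = -2 + sqrt(11 + s) (l(s) = -2 + sqrt(s + 11) = -2 + sqrt(11 + s))
4911*l(-1) = 4911*(-2 + sqrt(11 - 1)) = 4911*(-2 + sqrt(10)) = -9822 + 4911*sqrt(10)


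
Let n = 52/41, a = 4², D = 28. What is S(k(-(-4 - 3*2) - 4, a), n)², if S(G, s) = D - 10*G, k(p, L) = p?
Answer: 1024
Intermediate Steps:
a = 16
n = 52/41 (n = 52*(1/41) = 52/41 ≈ 1.2683)
S(G, s) = 28 - 10*G
S(k(-(-4 - 3*2) - 4, a), n)² = (28 - 10*(-(-4 - 3*2) - 4))² = (28 - 10*(-(-4 - 6) - 4))² = (28 - 10*(-1*(-10) - 4))² = (28 - 10*(10 - 4))² = (28 - 10*6)² = (28 - 60)² = (-32)² = 1024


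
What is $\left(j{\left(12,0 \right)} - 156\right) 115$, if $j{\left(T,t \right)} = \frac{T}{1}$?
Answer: $-16560$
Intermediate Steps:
$j{\left(T,t \right)} = T$ ($j{\left(T,t \right)} = T 1 = T$)
$\left(j{\left(12,0 \right)} - 156\right) 115 = \left(12 - 156\right) 115 = \left(-144\right) 115 = -16560$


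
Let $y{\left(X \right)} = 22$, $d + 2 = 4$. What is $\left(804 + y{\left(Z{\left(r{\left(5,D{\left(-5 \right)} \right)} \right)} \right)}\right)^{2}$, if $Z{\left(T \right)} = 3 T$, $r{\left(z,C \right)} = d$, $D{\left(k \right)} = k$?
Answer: $682276$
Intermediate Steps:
$d = 2$ ($d = -2 + 4 = 2$)
$r{\left(z,C \right)} = 2$
$\left(804 + y{\left(Z{\left(r{\left(5,D{\left(-5 \right)} \right)} \right)} \right)}\right)^{2} = \left(804 + 22\right)^{2} = 826^{2} = 682276$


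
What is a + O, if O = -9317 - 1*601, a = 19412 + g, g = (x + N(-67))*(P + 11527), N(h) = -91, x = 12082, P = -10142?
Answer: 16617029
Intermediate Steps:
g = 16607535 (g = (12082 - 91)*(-10142 + 11527) = 11991*1385 = 16607535)
a = 16626947 (a = 19412 + 16607535 = 16626947)
O = -9918 (O = -9317 - 601 = -9918)
a + O = 16626947 - 9918 = 16617029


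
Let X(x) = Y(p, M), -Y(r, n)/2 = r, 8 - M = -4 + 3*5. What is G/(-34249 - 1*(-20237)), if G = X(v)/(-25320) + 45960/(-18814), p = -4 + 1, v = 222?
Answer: 96985007/556241930480 ≈ 0.00017436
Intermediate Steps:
M = -3 (M = 8 - (-4 + 3*5) = 8 - (-4 + 15) = 8 - 1*11 = 8 - 11 = -3)
p = -3
Y(r, n) = -2*r
X(x) = 6 (X(x) = -2*(-3) = 6)
G = -96985007/39697540 (G = 6/(-25320) + 45960/(-18814) = 6*(-1/25320) + 45960*(-1/18814) = -1/4220 - 22980/9407 = -96985007/39697540 ≈ -2.4431)
G/(-34249 - 1*(-20237)) = -96985007/(39697540*(-34249 - 1*(-20237))) = -96985007/(39697540*(-34249 + 20237)) = -96985007/39697540/(-14012) = -96985007/39697540*(-1/14012) = 96985007/556241930480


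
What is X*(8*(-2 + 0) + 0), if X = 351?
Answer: -5616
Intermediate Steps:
X*(8*(-2 + 0) + 0) = 351*(8*(-2 + 0) + 0) = 351*(8*(-2) + 0) = 351*(-16 + 0) = 351*(-16) = -5616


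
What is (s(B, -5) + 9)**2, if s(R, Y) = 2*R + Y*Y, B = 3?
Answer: 1600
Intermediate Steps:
s(R, Y) = Y**2 + 2*R (s(R, Y) = 2*R + Y**2 = Y**2 + 2*R)
(s(B, -5) + 9)**2 = (((-5)**2 + 2*3) + 9)**2 = ((25 + 6) + 9)**2 = (31 + 9)**2 = 40**2 = 1600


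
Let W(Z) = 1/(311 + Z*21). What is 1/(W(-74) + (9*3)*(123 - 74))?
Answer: 1243/1644488 ≈ 0.00075586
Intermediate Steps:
W(Z) = 1/(311 + 21*Z)
1/(W(-74) + (9*3)*(123 - 74)) = 1/(1/(311 + 21*(-74)) + (9*3)*(123 - 74)) = 1/(1/(311 - 1554) + 27*49) = 1/(1/(-1243) + 1323) = 1/(-1/1243 + 1323) = 1/(1644488/1243) = 1243/1644488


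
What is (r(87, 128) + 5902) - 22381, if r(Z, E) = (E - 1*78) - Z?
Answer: -16516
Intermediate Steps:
r(Z, E) = -78 + E - Z (r(Z, E) = (E - 78) - Z = (-78 + E) - Z = -78 + E - Z)
(r(87, 128) + 5902) - 22381 = ((-78 + 128 - 1*87) + 5902) - 22381 = ((-78 + 128 - 87) + 5902) - 22381 = (-37 + 5902) - 22381 = 5865 - 22381 = -16516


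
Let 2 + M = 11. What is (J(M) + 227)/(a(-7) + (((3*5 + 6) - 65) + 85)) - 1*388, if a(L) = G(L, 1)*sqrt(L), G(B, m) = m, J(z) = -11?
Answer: 4*(-97*sqrt(7) + 3923*I)/(sqrt(7) - 41*I) ≈ -382.75 - 0.33856*I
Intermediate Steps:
M = 9 (M = -2 + 11 = 9)
a(L) = sqrt(L) (a(L) = 1*sqrt(L) = sqrt(L))
(J(M) + 227)/(a(-7) + (((3*5 + 6) - 65) + 85)) - 1*388 = (-11 + 227)/(sqrt(-7) + (((3*5 + 6) - 65) + 85)) - 1*388 = 216/(I*sqrt(7) + (((15 + 6) - 65) + 85)) - 388 = 216/(I*sqrt(7) + ((21 - 65) + 85)) - 388 = 216/(I*sqrt(7) + (-44 + 85)) - 388 = 216/(I*sqrt(7) + 41) - 388 = 216/(41 + I*sqrt(7)) - 388 = -388 + 216/(41 + I*sqrt(7))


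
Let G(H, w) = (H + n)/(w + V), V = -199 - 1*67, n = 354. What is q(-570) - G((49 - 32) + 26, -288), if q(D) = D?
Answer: -315383/554 ≈ -569.28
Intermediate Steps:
V = -266 (V = -199 - 67 = -266)
G(H, w) = (354 + H)/(-266 + w) (G(H, w) = (H + 354)/(w - 266) = (354 + H)/(-266 + w))
q(-570) - G((49 - 32) + 26, -288) = -570 - (354 + ((49 - 32) + 26))/(-266 - 288) = -570 - (354 + (17 + 26))/(-554) = -570 - (-1)*(354 + 43)/554 = -570 - (-1)*397/554 = -570 - 1*(-397/554) = -570 + 397/554 = -315383/554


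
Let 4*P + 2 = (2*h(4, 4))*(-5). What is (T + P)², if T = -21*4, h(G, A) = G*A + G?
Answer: 72361/4 ≈ 18090.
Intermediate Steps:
h(G, A) = G + A*G (h(G, A) = A*G + G = G + A*G)
T = -84
P = -101/2 (P = -½ + ((2*(4*(1 + 4)))*(-5))/4 = -½ + ((2*(4*5))*(-5))/4 = -½ + ((2*20)*(-5))/4 = -½ + (40*(-5))/4 = -½ + (¼)*(-200) = -½ - 50 = -101/2 ≈ -50.500)
(T + P)² = (-84 - 101/2)² = (-269/2)² = 72361/4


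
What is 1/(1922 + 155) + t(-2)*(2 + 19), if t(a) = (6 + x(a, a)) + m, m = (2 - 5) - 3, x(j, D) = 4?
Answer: 174469/2077 ≈ 84.000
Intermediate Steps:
m = -6 (m = -3 - 3 = -6)
t(a) = 4 (t(a) = (6 + 4) - 6 = 10 - 6 = 4)
1/(1922 + 155) + t(-2)*(2 + 19) = 1/(1922 + 155) + 4*(2 + 19) = 1/2077 + 4*21 = 1/2077 + 84 = 174469/2077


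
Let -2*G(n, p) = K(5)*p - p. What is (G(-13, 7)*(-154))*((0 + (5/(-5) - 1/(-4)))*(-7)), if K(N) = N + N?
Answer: 101871/4 ≈ 25468.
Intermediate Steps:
K(N) = 2*N
G(n, p) = -9*p/2 (G(n, p) = -((2*5)*p - p)/2 = -(10*p - p)/2 = -9*p/2)
(G(-13, 7)*(-154))*((0 + (5/(-5) - 1/(-4)))*(-7)) = (-9/2*7*(-154))*((0 + (5/(-5) - 1/(-4)))*(-7)) = (-63/2*(-154))*((0 + (5*(-1/5) - 1*(-1/4)))*(-7)) = 4851*((0 + (-1 + 1/4))*(-7)) = 4851*((0 - 3/4)*(-7)) = 4851*(-3/4*(-7)) = 4851*(21/4) = 101871/4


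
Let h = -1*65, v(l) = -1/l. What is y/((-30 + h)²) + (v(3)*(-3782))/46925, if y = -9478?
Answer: -52005316/50819775 ≈ -1.0233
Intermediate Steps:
h = -65
y/((-30 + h)²) + (v(3)*(-3782))/46925 = -9478/(-30 - 65)² + (-1/3*(-3782))/46925 = -9478/((-95)²) + (-1*⅓*(-3782))*(1/46925) = -9478/9025 - ⅓*(-3782)*(1/46925) = -9478*1/9025 + (3782/3)*(1/46925) = -9478/9025 + 3782/140775 = -52005316/50819775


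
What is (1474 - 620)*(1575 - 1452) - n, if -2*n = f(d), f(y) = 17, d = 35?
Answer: 210101/2 ≈ 1.0505e+5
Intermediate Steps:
n = -17/2 (n = -½*17 = -17/2 ≈ -8.5000)
(1474 - 620)*(1575 - 1452) - n = (1474 - 620)*(1575 - 1452) - 1*(-17/2) = 854*123 + 17/2 = 105042 + 17/2 = 210101/2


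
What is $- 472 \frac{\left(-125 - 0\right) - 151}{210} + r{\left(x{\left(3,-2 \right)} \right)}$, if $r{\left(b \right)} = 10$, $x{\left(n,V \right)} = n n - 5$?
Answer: $\frac{22062}{35} \approx 630.34$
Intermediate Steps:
$x{\left(n,V \right)} = -5 + n^{2}$ ($x{\left(n,V \right)} = n^{2} - 5 = -5 + n^{2}$)
$- 472 \frac{\left(-125 - 0\right) - 151}{210} + r{\left(x{\left(3,-2 \right)} \right)} = - 472 \frac{\left(-125 - 0\right) - 151}{210} + 10 = - 472 \left(\left(-125 + 0\right) - 151\right) \frac{1}{210} + 10 = - 472 \left(-125 - 151\right) \frac{1}{210} + 10 = - 472 \left(\left(-276\right) \frac{1}{210}\right) + 10 = \left(-472\right) \left(- \frac{46}{35}\right) + 10 = \frac{21712}{35} + 10 = \frac{22062}{35}$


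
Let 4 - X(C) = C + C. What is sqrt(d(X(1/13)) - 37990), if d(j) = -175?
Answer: I*sqrt(38165) ≈ 195.36*I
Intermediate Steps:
X(C) = 4 - 2*C (X(C) = 4 - (C + C) = 4 - 2*C)
sqrt(d(X(1/13)) - 37990) = sqrt(-175 - 37990) = sqrt(-38165) = I*sqrt(38165)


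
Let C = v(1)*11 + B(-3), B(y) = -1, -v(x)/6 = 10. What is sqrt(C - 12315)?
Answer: 4*I*sqrt(811) ≈ 113.91*I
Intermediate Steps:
v(x) = -60 (v(x) = -6*10 = -60)
C = -661 (C = -60*11 - 1 = -660 - 1 = -661)
sqrt(C - 12315) = sqrt(-661 - 12315) = sqrt(-12976) = 4*I*sqrt(811)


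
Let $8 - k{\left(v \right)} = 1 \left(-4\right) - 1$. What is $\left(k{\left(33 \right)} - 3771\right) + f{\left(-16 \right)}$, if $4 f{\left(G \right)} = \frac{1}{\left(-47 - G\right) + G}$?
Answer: $- \frac{706505}{188} \approx -3758.0$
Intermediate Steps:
$k{\left(v \right)} = 13$ ($k{\left(v \right)} = 8 - \left(1 \left(-4\right) - 1\right) = 8 - \left(-4 - 1\right) = 8 - -5 = 8 + 5 = 13$)
$f{\left(G \right)} = - \frac{1}{188}$ ($f{\left(G \right)} = \frac{1}{4 \left(\left(-47 - G\right) + G\right)} = \frac{1}{4 \left(-47\right)} = \frac{1}{4} \left(- \frac{1}{47}\right) = - \frac{1}{188}$)
$\left(k{\left(33 \right)} - 3771\right) + f{\left(-16 \right)} = \left(13 - 3771\right) - \frac{1}{188} = -3758 - \frac{1}{188} = - \frac{706505}{188}$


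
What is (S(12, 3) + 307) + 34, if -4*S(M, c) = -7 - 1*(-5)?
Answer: 683/2 ≈ 341.50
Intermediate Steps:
S(M, c) = ½ (S(M, c) = -(-7 - 1*(-5))/4 = -(-7 + 5)/4 = -¼*(-2) = ½)
(S(12, 3) + 307) + 34 = (½ + 307) + 34 = 615/2 + 34 = 683/2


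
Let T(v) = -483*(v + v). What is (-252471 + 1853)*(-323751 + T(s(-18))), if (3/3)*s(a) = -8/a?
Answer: 243736280338/3 ≈ 8.1245e+10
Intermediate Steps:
s(a) = -8/a
T(v) = -966*v
(-252471 + 1853)*(-323751 + T(s(-18))) = (-252471 + 1853)*(-323751 - (-7728)/(-18)) = -250618*(-323751 - (-7728)*(-1)/18) = -250618*(-323751 - 966*4/9) = -250618*(-323751 - 1288/3) = -250618*(-972541/3) = 243736280338/3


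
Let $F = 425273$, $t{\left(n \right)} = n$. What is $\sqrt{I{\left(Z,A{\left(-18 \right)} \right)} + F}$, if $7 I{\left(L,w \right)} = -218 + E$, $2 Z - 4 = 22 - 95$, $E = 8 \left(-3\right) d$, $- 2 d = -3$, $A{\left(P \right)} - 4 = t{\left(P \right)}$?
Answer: $\frac{\sqrt{20836599}}{7} \approx 652.1$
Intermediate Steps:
$A{\left(P \right)} = 4 + P$
$d = \frac{3}{2}$ ($d = \left(- \frac{1}{2}\right) \left(-3\right) = \frac{3}{2} \approx 1.5$)
$E = -36$ ($E = 8 \left(-3\right) \frac{3}{2} = \left(-24\right) \frac{3}{2} = -36$)
$Z = - \frac{69}{2}$ ($Z = 2 + \frac{22 - 95}{2} = 2 + \frac{1}{2} \left(-73\right) = 2 - \frac{73}{2} = - \frac{69}{2} \approx -34.5$)
$I{\left(L,w \right)} = - \frac{254}{7}$ ($I{\left(L,w \right)} = \frac{-218 - 36}{7} = \frac{1}{7} \left(-254\right) = - \frac{254}{7}$)
$\sqrt{I{\left(Z,A{\left(-18 \right)} \right)} + F} = \sqrt{- \frac{254}{7} + 425273} = \sqrt{\frac{2976657}{7}} = \frac{\sqrt{20836599}}{7}$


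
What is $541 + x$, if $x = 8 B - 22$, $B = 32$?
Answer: $775$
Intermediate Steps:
$x = 234$ ($x = 8 \cdot 32 - 22 = 256 - 22 = 234$)
$541 + x = 541 + 234 = 775$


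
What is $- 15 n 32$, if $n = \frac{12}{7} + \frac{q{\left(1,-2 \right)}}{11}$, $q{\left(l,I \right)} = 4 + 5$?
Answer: $- \frac{93600}{77} \approx -1215.6$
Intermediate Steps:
$q{\left(l,I \right)} = 9$
$n = \frac{195}{77}$ ($n = \frac{12}{7} + \frac{9}{11} = \frac{195}{77} \approx 2.5325$)
$- 15 n 32 = \left(-15\right) \frac{195}{77} \cdot 32 = \left(- \frac{2925}{77}\right) 32 = - \frac{93600}{77}$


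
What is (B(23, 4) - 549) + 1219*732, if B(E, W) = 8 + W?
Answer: 891771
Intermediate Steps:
(B(23, 4) - 549) + 1219*732 = ((8 + 4) - 549) + 1219*732 = (12 - 549) + 892308 = -537 + 892308 = 891771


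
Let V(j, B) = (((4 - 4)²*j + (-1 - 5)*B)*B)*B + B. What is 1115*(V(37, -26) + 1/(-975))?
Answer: 22923117527/195 ≈ 1.1755e+8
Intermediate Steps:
V(j, B) = B - 6*B³ (V(j, B) = ((0²*j - 6*B)*B)*B + B = ((0*j - 6*B)*B)*B + B = ((0 - 6*B)*B)*B + B = ((-6*B)*B)*B + B = (-6*B²)*B + B = -6*B³ + B = B - 6*B³)
1115*(V(37, -26) + 1/(-975)) = 1115*((-26 - 6*(-26)³) + 1/(-975)) = 1115*((-26 - 6*(-17576)) - 1/975) = 1115*((-26 + 105456) - 1/975) = 1115*(105430 - 1/975) = 1115*(102794249/975) = 22923117527/195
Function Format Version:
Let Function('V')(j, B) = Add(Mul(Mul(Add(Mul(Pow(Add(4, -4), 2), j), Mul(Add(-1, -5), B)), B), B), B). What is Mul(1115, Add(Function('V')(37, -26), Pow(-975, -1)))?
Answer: Rational(22923117527, 195) ≈ 1.1755e+8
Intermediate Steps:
Function('V')(j, B) = Add(B, Mul(-6, Pow(B, 3))) (Function('V')(j, B) = Add(Mul(Mul(Add(Mul(Pow(0, 2), j), Mul(-6, B)), B), B), B) = Add(Mul(Mul(Add(Mul(0, j), Mul(-6, B)), B), B), B) = Add(Mul(Mul(Add(0, Mul(-6, B)), B), B), B) = Add(Mul(Mul(Mul(-6, B), B), B), B) = Add(Mul(Mul(-6, Pow(B, 2)), B), B) = Add(Mul(-6, Pow(B, 3)), B) = Add(B, Mul(-6, Pow(B, 3))))
Mul(1115, Add(Function('V')(37, -26), Pow(-975, -1))) = Mul(1115, Add(Add(-26, Mul(-6, Pow(-26, 3))), Pow(-975, -1))) = Mul(1115, Add(Add(-26, Mul(-6, -17576)), Rational(-1, 975))) = Mul(1115, Add(Add(-26, 105456), Rational(-1, 975))) = Mul(1115, Add(105430, Rational(-1, 975))) = Mul(1115, Rational(102794249, 975)) = Rational(22923117527, 195)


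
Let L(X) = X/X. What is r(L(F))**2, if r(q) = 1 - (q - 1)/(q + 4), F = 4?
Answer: 1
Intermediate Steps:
L(X) = 1
r(q) = 1 - (-1 + q)/(4 + q)
r(L(F))**2 = (5/(4 + 1))**2 = (5/5)**2 = (5*(1/5))**2 = 1**2 = 1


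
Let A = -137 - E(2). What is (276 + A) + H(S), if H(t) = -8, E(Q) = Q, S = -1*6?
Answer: 129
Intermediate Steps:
S = -6
A = -139 (A = -137 - 1*2 = -137 - 2 = -139)
(276 + A) + H(S) = (276 - 139) - 8 = 137 - 8 = 129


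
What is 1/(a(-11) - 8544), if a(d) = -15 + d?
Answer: -1/8570 ≈ -0.00011669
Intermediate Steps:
1/(a(-11) - 8544) = 1/((-15 - 11) - 8544) = 1/(-26 - 8544) = 1/(-8570) = -1/8570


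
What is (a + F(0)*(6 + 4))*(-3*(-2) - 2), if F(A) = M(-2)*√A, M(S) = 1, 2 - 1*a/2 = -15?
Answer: 136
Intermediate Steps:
a = 34 (a = 4 - 2*(-15) = 4 + 30 = 34)
F(A) = √A (F(A) = 1*√A = √A)
(a + F(0)*(6 + 4))*(-3*(-2) - 2) = (34 + √0*(6 + 4))*(-3*(-2) - 2) = (34 + 0*10)*(6 - 2) = (34 + 0)*4 = 34*4 = 136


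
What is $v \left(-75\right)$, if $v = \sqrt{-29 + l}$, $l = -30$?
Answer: $- 75 i \sqrt{59} \approx - 576.09 i$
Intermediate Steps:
$v = i \sqrt{59}$ ($v = \sqrt{-29 - 30} = \sqrt{-59} = i \sqrt{59} \approx 7.6811 i$)
$v \left(-75\right) = i \sqrt{59} \left(-75\right) = - 75 i \sqrt{59}$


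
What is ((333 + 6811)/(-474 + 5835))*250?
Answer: 1786000/5361 ≈ 333.15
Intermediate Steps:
((333 + 6811)/(-474 + 5835))*250 = (7144/5361)*250 = 1786000/5361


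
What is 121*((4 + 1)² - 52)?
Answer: -3267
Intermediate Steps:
121*((4 + 1)² - 52) = 121*(5² - 52) = 121*(25 - 52) = 121*(-27) = -3267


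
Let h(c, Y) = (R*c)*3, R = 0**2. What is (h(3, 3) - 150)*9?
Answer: -1350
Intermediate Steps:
R = 0
h(c, Y) = 0 (h(c, Y) = (0*c)*3 = 0*3 = 0)
(h(3, 3) - 150)*9 = (0 - 150)*9 = -150*9 = -1350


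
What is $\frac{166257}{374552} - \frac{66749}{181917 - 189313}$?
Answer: $\frac{6557652055}{692546648} \approx 9.4689$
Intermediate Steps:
$\frac{166257}{374552} - \frac{66749}{181917 - 189313} = 166257 \cdot \frac{1}{374552} - \frac{66749}{181917 - 189313} = \frac{166257}{374552} - \frac{66749}{-7396} = \frac{166257}{374552} - - \frac{66749}{7396} = \frac{166257}{374552} + \frac{66749}{7396} = \frac{6557652055}{692546648}$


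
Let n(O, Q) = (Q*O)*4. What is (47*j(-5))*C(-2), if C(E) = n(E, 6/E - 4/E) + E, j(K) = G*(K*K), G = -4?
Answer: -28200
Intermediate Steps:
j(K) = -4*K² (j(K) = -4*K*K = -4*K²)
n(O, Q) = 4*O*Q (n(O, Q) = (O*Q)*4 = 4*O*Q)
C(E) = 8 + E (C(E) = 4*E*(6/E - 4/E) + E = 4*E*(2/E) + E = 8 + E)
(47*j(-5))*C(-2) = (47*(-4*(-5)²))*(8 - 2) = (47*(-4*25))*6 = (47*(-100))*6 = -4700*6 = -28200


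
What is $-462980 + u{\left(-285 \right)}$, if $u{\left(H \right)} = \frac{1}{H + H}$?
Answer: $- \frac{263898601}{570} \approx -4.6298 \cdot 10^{5}$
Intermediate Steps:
$u{\left(H \right)} = \frac{1}{2 H}$
$-462980 + u{\left(-285 \right)} = -462980 + \frac{1}{2 \left(-285\right)} = -462980 + \frac{1}{2} \left(- \frac{1}{285}\right) = -462980 - \frac{1}{570} = - \frac{263898601}{570}$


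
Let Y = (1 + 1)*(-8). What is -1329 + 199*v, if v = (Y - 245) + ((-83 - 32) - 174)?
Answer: -110779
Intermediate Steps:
Y = -16 (Y = 2*(-8) = -16)
v = -550 (v = (-16 - 245) + ((-83 - 32) - 174) = -261 + (-115 - 174) = -261 - 289 = -550)
-1329 + 199*v = -1329 + 199*(-550) = -1329 - 109450 = -110779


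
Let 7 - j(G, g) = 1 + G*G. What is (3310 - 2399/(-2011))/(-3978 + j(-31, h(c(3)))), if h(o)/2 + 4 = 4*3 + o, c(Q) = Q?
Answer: -6658809/9920263 ≈ -0.67123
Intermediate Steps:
h(o) = 16 + 2*o (h(o) = -8 + 2*(4*3 + o) = -8 + 2*(12 + o) = -8 + (24 + 2*o) = 16 + 2*o)
j(G, g) = 6 - G² (j(G, g) = 7 - (1 + G*G) = 7 - (1 + G²) = 7 + (-1 - G²) = 6 - G²)
(3310 - 2399/(-2011))/(-3978 + j(-31, h(c(3)))) = (3310 - 2399/(-2011))/(-3978 + (6 - 1*(-31)²)) = (3310 - 2399*(-1/2011))/(-3978 + (6 - 1*961)) = (3310 + 2399/2011)/(-3978 + (6 - 961)) = 6658809/(2011*(-3978 - 955)) = (6658809/2011)/(-4933) = (6658809/2011)*(-1/4933) = -6658809/9920263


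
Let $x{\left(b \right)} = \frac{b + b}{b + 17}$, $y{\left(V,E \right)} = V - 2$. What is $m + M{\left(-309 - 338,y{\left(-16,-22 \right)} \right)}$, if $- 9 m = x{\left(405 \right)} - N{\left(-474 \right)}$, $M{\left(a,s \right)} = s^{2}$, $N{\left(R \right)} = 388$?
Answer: $\frac{696739}{1899} \approx 366.9$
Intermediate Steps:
$y{\left(V,E \right)} = -2 + V$
$x{\left(b \right)} = \frac{2 b}{17 + b}$
$m = \frac{81463}{1899}$ ($m = - \frac{2 \cdot 405 \frac{1}{17 + 405} - 388}{9} = - \frac{2 \cdot 405 \cdot \frac{1}{422} - 388}{9} = - \frac{\frac{405}{211} - 388}{9} = \left(- \frac{1}{9}\right) \left(- \frac{81463}{211}\right) = \frac{81463}{1899} \approx 42.898$)
$m + M{\left(-309 - 338,y{\left(-16,-22 \right)} \right)} = \frac{81463}{1899} + \left(-2 - 16\right)^{2} = \frac{81463}{1899} + \left(-18\right)^{2} = \frac{81463}{1899} + 324 = \frac{696739}{1899}$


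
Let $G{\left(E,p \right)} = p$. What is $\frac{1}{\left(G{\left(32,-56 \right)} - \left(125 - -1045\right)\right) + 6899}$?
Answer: $\frac{1}{5673} \approx 0.00017627$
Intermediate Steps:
$\frac{1}{\left(G{\left(32,-56 \right)} - \left(125 - -1045\right)\right) + 6899} = \frac{1}{\left(-56 - \left(125 - -1045\right)\right) + 6899} = \frac{1}{\left(-56 - \left(125 + 1045\right)\right) + 6899} = \frac{1}{\left(-56 - 1170\right) + 6899} = \frac{1}{-1226 + 6899} = \frac{1}{5673}$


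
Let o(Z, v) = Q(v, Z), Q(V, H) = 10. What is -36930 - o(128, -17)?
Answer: -36940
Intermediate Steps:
o(Z, v) = 10
-36930 - o(128, -17) = -36930 - 1*10 = -36930 - 10 = -36940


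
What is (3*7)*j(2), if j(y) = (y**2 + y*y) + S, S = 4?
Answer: 252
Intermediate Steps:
j(y) = 4 + 2*y**2 (j(y) = (y**2 + y*y) + 4 = (y**2 + y**2) + 4 = 2*y**2 + 4 = 4 + 2*y**2)
(3*7)*j(2) = (3*7)*(4 + 2*2**2) = 21*(4 + 2*4) = 21*(4 + 8) = 21*12 = 252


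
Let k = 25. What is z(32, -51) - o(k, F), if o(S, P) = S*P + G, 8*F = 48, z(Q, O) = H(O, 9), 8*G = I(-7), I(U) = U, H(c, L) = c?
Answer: -1601/8 ≈ -200.13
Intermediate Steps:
G = -7/8 (G = (1/8)*(-7) = -7/8 ≈ -0.87500)
z(Q, O) = O
F = 6 (F = (1/8)*48 = 6)
o(S, P) = -7/8 + P*S (o(S, P) = S*P - 7/8 = P*S - 7/8 = -7/8 + P*S)
z(32, -51) - o(k, F) = -51 - (-7/8 + 6*25) = -51 - (-7/8 + 150) = -51 - 1*1193/8 = -51 - 1193/8 = -1601/8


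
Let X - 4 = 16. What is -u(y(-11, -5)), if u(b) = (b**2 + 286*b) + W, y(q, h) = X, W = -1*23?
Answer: -6097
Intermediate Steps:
X = 20 (X = 4 + 16 = 20)
W = -23
y(q, h) = 20
u(b) = -23 + b**2 + 286*b (u(b) = (b**2 + 286*b) - 23 = -23 + b**2 + 286*b)
-u(y(-11, -5)) = -(-23 + 20**2 + 286*20) = -(-23 + 400 + 5720) = -1*6097 = -6097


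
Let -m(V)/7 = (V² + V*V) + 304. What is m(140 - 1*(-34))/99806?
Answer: -30428/7129 ≈ -4.2682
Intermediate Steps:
m(V) = -2128 - 14*V² (m(V) = -7*((V² + V*V) + 304) = -7*((V² + V²) + 304) = -7*(2*V² + 304) = -7*(304 + 2*V²) = -2128 - 14*V²)
m(140 - 1*(-34))/99806 = (-2128 - 14*(140 - 1*(-34))²)/99806 = (-2128 - 14*(140 + 34)²)*(1/99806) = (-2128 - 14*174²)*(1/99806) = (-2128 - 14*30276)*(1/99806) = (-2128 - 423864)*(1/99806) = -425992*1/99806 = -30428/7129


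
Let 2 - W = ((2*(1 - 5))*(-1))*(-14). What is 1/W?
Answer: 1/114 ≈ 0.0087719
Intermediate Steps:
W = 114 (W = 2 - (2*(1 - 5))*(-1)*(-14) = 2 - (2*(-4))*(-1)*(-14) = 2 - (-8*(-1))*(-14) = 2 - 8*(-14) = 2 - 1*(-112) = 2 + 112 = 114)
1/W = 1/114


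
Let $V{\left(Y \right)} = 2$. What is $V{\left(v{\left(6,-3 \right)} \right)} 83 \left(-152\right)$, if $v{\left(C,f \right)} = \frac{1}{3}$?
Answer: $-25232$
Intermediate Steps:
$v{\left(C,f \right)} = \frac{1}{3}$
$V{\left(v{\left(6,-3 \right)} \right)} 83 \left(-152\right) = 2 \cdot 83 \left(-152\right) = 166 \left(-152\right) = -25232$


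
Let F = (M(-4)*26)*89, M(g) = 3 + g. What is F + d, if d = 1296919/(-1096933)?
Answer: -2539599881/1096933 ≈ -2315.2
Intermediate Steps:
F = -2314 (F = ((3 - 4)*26)*89 = -1*26*89 = -26*89 = -2314)
d = -1296919/1096933 (d = 1296919*(-1/1096933) = -1296919/1096933 ≈ -1.1823)
F + d = -2314 - 1296919/1096933 = -2539599881/1096933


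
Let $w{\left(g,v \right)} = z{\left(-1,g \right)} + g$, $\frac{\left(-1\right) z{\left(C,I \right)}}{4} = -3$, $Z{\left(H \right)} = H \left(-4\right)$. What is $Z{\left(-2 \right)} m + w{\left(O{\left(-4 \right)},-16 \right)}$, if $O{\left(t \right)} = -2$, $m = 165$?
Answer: $1330$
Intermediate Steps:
$Z{\left(H \right)} = - 4 H$
$z{\left(C,I \right)} = 12$ ($z{\left(C,I \right)} = \left(-4\right) \left(-3\right) = 12$)
$w{\left(g,v \right)} = 12 + g$
$Z{\left(-2 \right)} m + w{\left(O{\left(-4 \right)},-16 \right)} = \left(-4\right) \left(-2\right) 165 + \left(12 - 2\right) = 8 \cdot 165 + 10 = 1320 + 10 = 1330$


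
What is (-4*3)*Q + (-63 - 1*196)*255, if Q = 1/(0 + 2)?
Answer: -66051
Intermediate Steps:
Q = ½ (Q = 1/2 = ½ ≈ 0.50000)
(-4*3)*Q + (-63 - 1*196)*255 = -4*3*(½) + (-63 - 1*196)*255 = -12*½ + (-63 - 196)*255 = -6 - 259*255 = -6 - 66045 = -66051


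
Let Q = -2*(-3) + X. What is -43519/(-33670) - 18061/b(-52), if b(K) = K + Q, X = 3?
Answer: 87140741/206830 ≈ 421.32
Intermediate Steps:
Q = 9 (Q = -2*(-3) + 3 = 6 + 3 = 9)
b(K) = 9 + K (b(K) = K + 9 = 9 + K)
-43519/(-33670) - 18061/b(-52) = -43519/(-33670) - 18061/(9 - 52) = -43519*(-1/33670) - 18061/(-43) = 6217/4810 - 18061*(-1/43) = 6217/4810 + 18061/43 = 87140741/206830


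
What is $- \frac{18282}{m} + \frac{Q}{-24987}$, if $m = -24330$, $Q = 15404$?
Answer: $\frac{13672169}{101322285} \approx 0.13494$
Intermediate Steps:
$- \frac{18282}{m} + \frac{Q}{-24987} = - \frac{18282}{-24330} + \frac{15404}{-24987} = \left(-18282\right) \left(- \frac{1}{24330}\right) + 15404 \left(- \frac{1}{24987}\right) = \frac{3047}{4055} - \frac{15404}{24987} = \frac{13672169}{101322285}$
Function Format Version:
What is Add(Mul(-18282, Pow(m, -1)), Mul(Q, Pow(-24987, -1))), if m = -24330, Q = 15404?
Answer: Rational(13672169, 101322285) ≈ 0.13494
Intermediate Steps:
Add(Mul(-18282, Pow(m, -1)), Mul(Q, Pow(-24987, -1))) = Add(Mul(-18282, Pow(-24330, -1)), Mul(15404, Pow(-24987, -1))) = Add(Mul(-18282, Rational(-1, 24330)), Mul(15404, Rational(-1, 24987))) = Add(Rational(3047, 4055), Rational(-15404, 24987)) = Rational(13672169, 101322285)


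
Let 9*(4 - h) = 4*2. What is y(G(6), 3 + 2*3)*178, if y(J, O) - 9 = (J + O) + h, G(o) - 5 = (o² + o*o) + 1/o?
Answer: 157441/9 ≈ 17493.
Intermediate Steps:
G(o) = 5 + 1/o + 2*o² (G(o) = 5 + ((o² + o*o) + 1/o) = 5 + ((o² + o²) + 1/o) = 5 + (2*o² + 1/o) = 5 + (1/o + 2*o²) = 5 + 1/o + 2*o²)
h = 28/9 (h = 4 - 4*2/9 = 4 - ⅑*8 = 4 - 8/9 = 28/9 ≈ 3.1111)
y(J, O) = 109/9 + J + O (y(J, O) = 9 + ((J + O) + 28/9) = 9 + (28/9 + J + O) = 109/9 + J + O)
y(G(6), 3 + 2*3)*178 = (109/9 + (5 + 1/6 + 2*6²) + (3 + 2*3))*178 = (109/9 + (5 + ⅙ + 2*36) + (3 + 6))*178 = (109/9 + (5 + ⅙ + 72) + 9)*178 = (109/9 + 463/6 + 9)*178 = (1769/18)*178 = 157441/9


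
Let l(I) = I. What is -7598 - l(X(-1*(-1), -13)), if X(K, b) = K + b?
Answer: -7586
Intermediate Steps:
-7598 - l(X(-1*(-1), -13)) = -7598 - (-1*(-1) - 13) = -7598 - (1 - 13) = -7598 - 1*(-12) = -7598 + 12 = -7586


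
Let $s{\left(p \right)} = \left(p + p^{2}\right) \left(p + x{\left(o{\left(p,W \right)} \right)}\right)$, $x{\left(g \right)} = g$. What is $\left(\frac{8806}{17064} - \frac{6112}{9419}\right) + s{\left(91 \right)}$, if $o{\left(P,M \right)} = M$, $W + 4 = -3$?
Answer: $\frac{56515043649457}{80362908} \approx 7.0325 \cdot 10^{5}$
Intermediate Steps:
$W = -7$ ($W = -4 - 3 = -7$)
$s{\left(p \right)} = \left(-7 + p\right) \left(p + p^{2}\right)$ ($s{\left(p \right)} = \left(p + p^{2}\right) \left(p - 7\right) = \left(p + p^{2}\right) \left(-7 + p\right) = \left(-7 + p\right) \left(p + p^{2}\right)$)
$\left(\frac{8806}{17064} - \frac{6112}{9419}\right) + s{\left(91 \right)} = \left(\frac{8806}{17064} - \frac{6112}{9419}\right) + 91 \left(-7 + 91^{2} - 546\right) = \left(8806 \cdot \frac{1}{17064} - \frac{6112}{9419}\right) + 91 \left(-7 + 8281 - 546\right) = \left(\frac{4403}{8532} - \frac{6112}{9419}\right) + 91 \cdot 7728 = - \frac{10675727}{80362908} + 703248 = \frac{56515043649457}{80362908}$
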